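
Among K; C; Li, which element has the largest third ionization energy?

Li

Consider each +2 ion: K²⁺ is already 1 electron into the core; C²⁺ still has 2 valence electrons; Li²⁺ is already 1 electron into the core.
Usually core removal costs more than valence removal, but here the competition is close: a tightly held n=2 valence electron can cost more to remove than an n=3 core electron, so the actual values have to decide it.
Tabulated IE_3 (kJ/mol): K 4420, C 4620, Li 11815.
So the third ionization energies run K < C < Li.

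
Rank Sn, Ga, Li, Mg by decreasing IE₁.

Removing the outermost electron gets harder across a period and easier down a group.
A diagonal step moves right (one effect) and down (the opposite effect) at once.
Ga > Li: the two effects oppose for this pair; the across-period effect wins (579 vs 520 kJ/mol).
Sn > Ga: period and group pull opposite ways; the across-period shift dominates (709 vs 579 kJ/mol).
Mg > Sn: the two effects oppose for this pair; the down-group effect wins (738 vs 709 kJ/mol).
For reference (kJ/mol): Li 520, Mg 738, Ga 579, Sn 709.
So from highest to lowest: Mg > Sn > Ga > Li.

Mg > Sn > Ga > Li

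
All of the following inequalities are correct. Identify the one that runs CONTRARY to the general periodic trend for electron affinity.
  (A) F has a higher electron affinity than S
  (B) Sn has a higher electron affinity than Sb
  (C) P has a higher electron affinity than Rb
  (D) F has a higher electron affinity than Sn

(B)

The general trend: electron affinity increases across a period and decreases down a group.
(A) F (period 2, group 17) vs S (period 3, group 16): the stated order agrees with the simple trend.
(B) Sn (period 5, group 14) vs Sb (period 5, group 15): the stated order contradicts the simple trend.
(C) P (period 3, group 15) vs Rb (period 5, group 1): the stated order agrees with the simple trend.
(D) F (period 2, group 17) vs Sn (period 5, group 14): the stated order agrees with the simple trend.
The exception is (B): adding an electron to Sb's half-filled 5p³ is unfavourable, so Sn has the more exothermic EA.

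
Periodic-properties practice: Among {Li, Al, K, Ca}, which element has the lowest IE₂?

After 1 electron has been removed, what remains? Li⁺ is the bare [He] core; Al⁺ still has 2 valence electrons; K⁺ is the bare [Ar] core; Ca⁺ still has 1 valence electron.
Core electrons are held far more tightly than valence electrons, so K and Li top the IE_2 order.
Valence configurations: Al⁺ [Ne]3s², Ca⁺ [Ar]4s¹.
The numbers (kJ/mol): Li 7298, Al 1817, K 3052, Ca 1145.
So the second ionization energies run Ca < Al < K < Li.

Ca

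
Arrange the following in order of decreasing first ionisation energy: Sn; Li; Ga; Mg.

Li is in period 2, group 1; Mg is in period 3, group 2; Ga is in period 4, group 13; Sn is in period 5, group 14.
First ionization energy rises across a period (greater Z_eff holds electrons more tightly) and falls down a group (valence electrons are farther from the nucleus).
These sit on a diagonal, where the across-period and down-group effects partly cancel.
Ga > Li: period and group pull opposite ways; the across-period shift dominates (579 vs 520 kJ/mol).
Sn > Ga: period and group pull opposite ways; the across-period shift dominates (709 vs 579 kJ/mol).
Mg > Sn: period and group pull opposite ways; the down-group shift dominates (738 vs 709 kJ/mol).
Tabulated first ionization energy (kJ/mol): Li 520, Mg 738, Ga 579, Sn 709.
So from highest to lowest: Mg > Sn > Ga > Li.

Mg > Sn > Ga > Li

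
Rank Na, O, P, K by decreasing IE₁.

O > P > Na > K

O is in period 2, group 16; Na is in period 3, group 1; P is in period 3, group 15; K is in period 4, group 1.
IE₁ increases left→right with effective nuclear charge and decreases top→bottom as the valence shell moves farther out.
These span different periods and groups, so the two trends combine.
Na > K: they share group 1; the group trend gives Na the larger value.
P > Na: P lies to the right of Na in period 3, so the across-period effect alone puts P higher.
O > P: both effects reinforce here, so O is clearly the higher of the two.
Approximate values (kJ/mol): O 1314, Na 496, P 1012, K 419.
So from highest to lowest: O > P > Na > K.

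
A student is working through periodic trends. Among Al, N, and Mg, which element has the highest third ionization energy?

Mg

After 2 electrons have been removed, what remains? Al²⁺ still has 1 valence electron; N²⁺ still has 3 valence electrons; Mg²⁺ is the bare [Ne] core.
Pulling an electron out of a noble-gas core costs far more than removing a remaining valence electron, so Mg sits at the high end of IE_3.
Valence configurations: Al²⁺ [Ne]3s¹, N²⁺ [He]2s²2p¹.
Tabulated IE_3 (kJ/mol): Al 2745, N 4578, Mg 7733.
So the third ionization energies run Al < N < Mg.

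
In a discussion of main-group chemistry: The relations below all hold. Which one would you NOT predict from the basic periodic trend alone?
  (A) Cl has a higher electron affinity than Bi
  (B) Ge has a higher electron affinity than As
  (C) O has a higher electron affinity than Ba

(B)

The general trend: electron affinity increases across a period and decreases down a group.
(A) Cl (period 3, group 17) vs Bi (period 6, group 15): the stated order agrees with the simple trend.
(B) Ge (period 4, group 14) vs As (period 4, group 15): the stated order contradicts the simple trend.
(C) O (period 2, group 16) vs Ba (period 6, group 2): the stated order agrees with the simple trend.
The exception is (B): adding an electron to As's half-filled 4p³ is unfavourable, so Ge (4p²) has the more exothermic EA.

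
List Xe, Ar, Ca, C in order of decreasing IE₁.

C is in period 2, group 14; Ar is in period 3, group 18; Ca is in period 4, group 2; Xe is in period 5, group 18.
First ionization energy rises across a period (greater Z_eff holds electrons more tightly) and falls down a group (valence electrons are farther from the nucleus).
Here both period and group differ, so the two effects have to be weighed against each other.
C > Ca: both effects reinforce here, so C is clearly the higher of the two.
Xe > C: the two effects oppose for this pair; the across-period effect wins (1170 vs 1086 kJ/mol).
Ar > Xe: they share group 18; the group trend gives Ar the larger value.
For reference (kJ/mol): C 1086, Ar 1521, Ca 590, Xe 1170.
So from highest to lowest: Ar > Xe > C > Ca.

Ar, Xe, C, Ca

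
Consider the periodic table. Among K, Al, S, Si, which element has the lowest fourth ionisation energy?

Si

After 3 electrons have been removed, what remains? K³⁺ is already 2 electrons into the core; Al³⁺ is the bare [Ne] core; S³⁺ still has 3 valence electrons; Si³⁺ still has 1 valence electron.
Breaking into a closed-shell core is much more expensive than removing a leftover valence electron — K and Al have the largest IE_4 here.
Valence configurations: S³⁺ [Ne]3s²3p¹, Si³⁺ [Ne]3s¹.
Tabulated IE_4 (kJ/mol): K 5877, Al 11577, S 4556, Si 4356.
Putting it together, IE_4: Si < S < K < Al.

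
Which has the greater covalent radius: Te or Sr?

Sr

Sr is in period 5, group 2; Te is in period 5, group 16.
Radius decreases left→right (rising Z_eff, same n) and increases top→bottom (higher n).
All lie in period 5, so atomic radius increases right to left.
So Sr has the greater covalent radius (Sr > Te).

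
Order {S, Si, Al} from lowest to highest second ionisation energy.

IE_2 is the cost of taking one more electron from the +1 cation: S⁺ still has 5 valence electrons; Si⁺ still has 3 valence electrons; Al⁺ still has 2 valence electrons.
All are still removing valence electrons, so compare the +1 ions as you would atoms: IE_2 generally rises across a period (higher Z_eff) and falls down a group (larger shell), subject to the usual subshell exceptions.
Valence configurations: S⁺ [Ne]3s²3p³, Si⁺ [Ne]3s²3p¹, Al⁺ [Ne]3s².
Si⁺ loses a lone 3p electron whereas Al⁺ must break into a filled 3s² pair, so IE_2(Al) > IE_2(Si) even though Si has the higher nuclear charge.
Tabulated IE_2 (kJ/mol): S 2252, Si 1577, Al 1817.
Putting it together, IE_2: Si < Al < S.

Si < Al < S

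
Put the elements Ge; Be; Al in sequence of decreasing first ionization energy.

Be, Ge, Al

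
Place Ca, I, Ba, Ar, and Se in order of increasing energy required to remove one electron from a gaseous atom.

Ba < Ca < Se < I < Ar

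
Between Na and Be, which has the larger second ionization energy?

After 1 electron has been removed, what remains? Na⁺ is the bare [Ne] core; Be⁺ still has 1 valence electron.
Core electrons are held far more tightly than valence electrons, so Na tops the IE_2 order.
The numbers (kJ/mol): Na 4562, Be 1757.
So the second ionization energies run Be < Na.

Na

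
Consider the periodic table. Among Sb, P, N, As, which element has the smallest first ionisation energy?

N is in period 2, group 15; P is in period 3, group 15; As is in period 4, group 15; Sb is in period 5, group 15.
First ionization energy rises across a period (greater Z_eff holds electrons more tightly) and falls down a group (valence electrons are farther from the nucleus).
All are in group 15, so first ionization energy increases up the group.
The smallest first ionisation energy among these belongs to Sb.

Sb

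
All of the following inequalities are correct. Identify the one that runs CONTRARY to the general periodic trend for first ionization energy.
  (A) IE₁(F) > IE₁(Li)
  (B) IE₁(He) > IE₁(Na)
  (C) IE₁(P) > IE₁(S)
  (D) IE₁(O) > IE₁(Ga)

(C)

The general trend: first ionization energy increases across a period and decreases down a group.
(A) F (period 2, group 17) vs Li (period 2, group 1): the stated order agrees with the simple trend.
(B) He (period 1, group 18) vs Na (period 3, group 1): the stated order agrees with the simple trend.
(C) P (period 3, group 15) vs S (period 3, group 16): the stated order contradicts the simple trend.
(D) O (period 2, group 16) vs Ga (period 4, group 13): the stated order agrees with the simple trend.
The exception is (C): S (3p⁴) ionizes more easily than half-filled P (3p³) because the paired 3p electron in S is pushed out by e⁻–e⁻ repulsion.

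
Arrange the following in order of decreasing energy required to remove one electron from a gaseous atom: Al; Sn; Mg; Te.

Te > Mg > Sn > Al

Mg is in period 3, group 2; Al is in period 3, group 13; Sn is in period 5, group 14; Te is in period 5, group 16.
IE₁ increases left→right with effective nuclear charge and decreases top→bottom as the valence shell moves farther out.
Neither a single period nor a single group — weigh both effects.
Sn > Al: period and group pull opposite ways; the across-period shift dominates (709 vs 578 kJ/mol).
Mg > Sn: the two effects oppose for this pair; the down-group effect wins (738 vs 709 kJ/mol).
Te > Mg: period and group pull opposite ways; the across-period shift dominates (869 vs 738 kJ/mol).
Note the exception: Mg has a higher first ionization energy than Al, contrary to the simple trend — Al's single 3p electron is easier to remove than one from Mg's filled 3s².
For reference (kJ/mol): Mg 738, Al 578, Sn 709, Te 869.
So from highest to lowest: Te > Mg > Sn > Al.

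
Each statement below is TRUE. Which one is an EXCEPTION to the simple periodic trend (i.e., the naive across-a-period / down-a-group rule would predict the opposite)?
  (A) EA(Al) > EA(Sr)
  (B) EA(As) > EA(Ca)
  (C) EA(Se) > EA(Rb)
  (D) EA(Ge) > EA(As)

(D)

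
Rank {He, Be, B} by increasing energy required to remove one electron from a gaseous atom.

He is in period 1, group 18; Be is in period 2, group 2; B is in period 2, group 13.
Across a period the outer electron is held more tightly (higher IE₁); down a group it sits in a higher shell, more shielded, and comes off more easily.
Neither a single period nor a single group — weigh both effects.
Be > B: this pair runs against the simple trend — see the exception note.
He > Be: both effects reinforce here, so He is clearly the higher of the two.
Note the exception: Be has a higher first ionization energy than B, contrary to the simple trend — removing B's lone 2p electron is easier than breaking Be's filled 2s².
Tabulated first ionization energy (kJ/mol): He 2372, Be 900, B 801.
So from lowest to highest: B < Be < He.

B < Be < He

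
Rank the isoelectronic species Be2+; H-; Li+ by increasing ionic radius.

Be2+ < Li+ < H-

All of these have 2 electrons, so size is governed by nuclear charge alone: the more protons, the stronger the pull on the same electron cloud, and the smaller the ion.
Nuclear charges: Be2+ (Z=4), Li+ (Z=3), H- (Z=1).
Smallest to largest: Be2+ < Li+ < H-.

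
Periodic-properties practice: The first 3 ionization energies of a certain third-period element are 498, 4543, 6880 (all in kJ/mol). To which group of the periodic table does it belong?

Group 1

Look for the largest jump between consecutive ionization energies: IE2/IE1 ≈ 9.1, far larger than any earlier ratio.
That jump marks the point where a core electron is being removed. So the atom has 1 valence electron.
A main-group element with 1 valence electron is in group 1.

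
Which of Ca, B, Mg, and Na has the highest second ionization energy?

IE_2 is the cost of taking one more electron from the +1 cation: Ca⁺ still has 1 valence electron; B⁺ still has 2 valence electrons; Mg⁺ still has 1 valence electron; Na⁺ is the bare [Ne] core.
Core electrons are held far more tightly than valence electrons, so Na tops the IE_2 order.
Valence configurations: Ca⁺ [Ar]4s¹, B⁺ [He]2s², Mg⁺ [Ne]3s¹.
The numbers (kJ/mol): Ca 1145, B 2427, Mg 1451, Na 4562.
So the second ionization energies run Ca < Mg < B < Na.

Na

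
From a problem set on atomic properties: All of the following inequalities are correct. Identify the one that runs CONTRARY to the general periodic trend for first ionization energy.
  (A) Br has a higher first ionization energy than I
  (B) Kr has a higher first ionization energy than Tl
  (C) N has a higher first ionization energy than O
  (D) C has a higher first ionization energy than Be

The general trend: first ionization energy increases across a period and decreases down a group.
(A) Br (period 4, group 17) vs I (period 5, group 17): the stated order agrees with the simple trend.
(B) Kr (period 4, group 18) vs Tl (period 6, group 13): the stated order agrees with the simple trend.
(C) N (period 2, group 15) vs O (period 2, group 16): the stated order contradicts the simple trend.
(D) C (period 2, group 14) vs Be (period 2, group 2): the stated order agrees with the simple trend.
The exception is (C): pairing an electron in O's 2p⁴ costs repulsion energy, so O ionizes more easily than half-filled N (2p³).

(C)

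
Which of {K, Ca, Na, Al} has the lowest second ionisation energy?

Ca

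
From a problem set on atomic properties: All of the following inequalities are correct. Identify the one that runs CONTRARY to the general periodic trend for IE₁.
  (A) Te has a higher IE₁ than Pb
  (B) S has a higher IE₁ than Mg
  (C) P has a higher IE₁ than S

(C)

The general trend: IE₁ increases across a period and decreases down a group.
(A) Te (period 5, group 16) vs Pb (period 6, group 14): the stated order agrees with the simple trend.
(B) S (period 3, group 16) vs Mg (period 3, group 2): the stated order agrees with the simple trend.
(C) P (period 3, group 15) vs S (period 3, group 16): the stated order contradicts the simple trend.
The exception is (C): S (3p⁴) ionizes more easily than half-filled P (3p³) because the paired 3p electron in S is pushed out by e⁻–e⁻ repulsion.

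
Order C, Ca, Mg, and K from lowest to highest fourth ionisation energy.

After 3 electrons have been removed, what remains? C³⁺ still has 1 valence electron; Ca³⁺ is already 1 electron into the core; Mg³⁺ is already 1 electron into the core; K³⁺ is already 2 electrons into the core.
Usually core removal costs more than valence removal, but here the competition is close: a tightly held n=2 valence electron can cost more to remove than an n=3 core electron, so the actual values have to decide it.
Tabulated IE_4 (kJ/mol): C 6223, Ca 6491, Mg 10543, K 5877.
So the fourth ionization energies run K < C < Ca < Mg.

K, C, Ca, Mg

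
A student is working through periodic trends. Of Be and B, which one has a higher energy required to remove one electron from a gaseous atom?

Be

Be is in period 2, group 2; B is in period 2, group 13.
Across a period the outer electron is held more tightly (higher IE₁); down a group it sits in a higher shell, more shielded, and comes off more easily.
All lie in period 2; the across-period trend (first ionization energy increases left to right) applies, with the exception below.
Note the exception: Be has a higher first ionization energy than B, contrary to the simple trend — removing B's lone 2p electron is easier than breaking Be's filled 2s².
Tabulated first ionization energy (kJ/mol): Be 900, B 801.
So Be has the higher energy required to remove one electron from a gaseous atom (Be > B).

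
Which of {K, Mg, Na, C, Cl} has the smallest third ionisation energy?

IE_3 is the cost of taking one more electron from the +2 cation: K²⁺ is already 1 electron into the core; Mg²⁺ is the bare [Ne] core; Na²⁺ is already 1 electron into the core; C²⁺ still has 2 valence electrons; Cl²⁺ still has 5 valence electrons.
Usually core removal costs more than valence removal, but here the competition is close: a tightly held n=2 valence electron can cost more to remove than an n=3 core electron, so the actual values have to decide it.
Valence configurations: C²⁺ [He]2s², Cl²⁺ [Ne]3s²3p³.
Approximate IE_3 values (kJ/mol): K 4420, Mg 7733, Na 6910, C 4620, Cl 3822.
Overall IE_3 order: Cl < K < C < Na < Mg.

Cl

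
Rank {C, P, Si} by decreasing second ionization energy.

C > P > Si

After 1 electron has been removed, what remains? C⁺ still has 3 valence electrons; P⁺ still has 4 valence electrons; Si⁺ still has 3 valence electrons.
All are still removing valence electrons, so compare the +1 ions as you would atoms: IE_2 generally rises across a period (higher Z_eff) and falls down a group (larger shell), subject to the usual subshell exceptions.
Valence configurations: C⁺ [He]2s²2p¹, P⁺ [Ne]3s²3p², Si⁺ [Ne]3s²3p¹.
Approximate IE_2 values (kJ/mol): C 2353, P 1907, Si 1577.
Putting it together, IE_2: Si < P < C.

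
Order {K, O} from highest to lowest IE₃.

The third ionization energy removes an electron from the +2 ion. For each element: K²⁺ is already 1 electron into the core; O²⁺ still has 4 valence electrons.
Usually core removal costs more than valence removal, but here the competition is close: a tightly held n=2 valence electron can cost more to remove than an n=3 core electron, so the actual values have to decide it.
Approximate IE_3 values (kJ/mol): K 4420, O 5300.
Putting it together, IE_3: K < O.

O > K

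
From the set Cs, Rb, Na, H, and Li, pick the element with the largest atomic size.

Atomic radius shrinks across a period as nuclear charge pulls the same shell inward, and grows down a group as new shells are added.
All are in group 1, so atomic radius increases down the group.
The largest atomic size among these belongs to Cs.

Cs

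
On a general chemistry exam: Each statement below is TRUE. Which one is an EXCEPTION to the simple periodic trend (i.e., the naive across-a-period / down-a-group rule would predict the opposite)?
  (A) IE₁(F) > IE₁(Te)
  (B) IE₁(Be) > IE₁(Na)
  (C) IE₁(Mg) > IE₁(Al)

(C)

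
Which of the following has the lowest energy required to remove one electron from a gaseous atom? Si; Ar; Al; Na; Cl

Na

Na is in period 3, group 1; Al is in period 3, group 13; Si is in period 3, group 14; Cl is in period 3, group 17; Ar is in period 3, group 18.
First ionization energy rises across a period (greater Z_eff holds electrons more tightly) and falls down a group (valence electrons are farther from the nucleus).
All lie in period 3, so first ionization energy increases left to right.
The lowest energy required to remove one electron from a gaseous atom among these belongs to Na.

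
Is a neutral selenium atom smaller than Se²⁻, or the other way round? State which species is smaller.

Forming Se²⁻ adds 2 electrons to Se. More electron–electron repulsion in the same shell, with unchanged nuclear charge, lets the cloud expand.
An anion is larger than its parent atom: Se²⁻ > Se.

Se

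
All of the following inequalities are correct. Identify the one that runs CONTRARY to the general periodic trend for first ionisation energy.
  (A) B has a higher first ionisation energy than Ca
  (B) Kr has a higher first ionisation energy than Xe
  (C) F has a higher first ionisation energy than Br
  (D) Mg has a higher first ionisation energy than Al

(D)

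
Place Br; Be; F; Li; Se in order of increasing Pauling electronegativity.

Li < Be < Se < Br < F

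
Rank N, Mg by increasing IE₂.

Mg < N

The second ionization energy removes an electron from the +1 ion. For each element: N⁺ still has 4 valence electrons; Mg⁺ still has 1 valence electron.
All are still removing valence electrons, so compare the +1 ions as you would atoms: IE_2 generally rises across a period (higher Z_eff) and falls down a group (larger shell), subject to the usual subshell exceptions.
Valence configurations: N⁺ [He]2s²2p², Mg⁺ [Ne]3s¹.
The numbers (kJ/mol): N 2856, Mg 1451.
Hence IE_2: Mg < N.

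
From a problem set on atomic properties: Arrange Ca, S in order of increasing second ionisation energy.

Ca, S

Consider each +1 ion: Ca⁺ still has 1 valence electron; S⁺ still has 5 valence electrons.
All are still removing valence electrons, so compare the +1 ions as you would atoms: IE_2 generally rises across a period (higher Z_eff) and falls down a group (larger shell), subject to the usual subshell exceptions.
Valence configurations: Ca⁺ [Ar]4s¹, S⁺ [Ne]3s²3p³.
Approximate IE_2 values (kJ/mol): Ca 1145, S 2252.
So the second ionization energies run Ca < S.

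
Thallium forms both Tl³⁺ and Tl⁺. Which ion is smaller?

Tl³⁺

Both ions have Z = 81 protons, but Tl³⁺ has lost more electrons, so its remaining electrons feel a larger effective nuclear charge per electron and are pulled in more tightly.
Higher positive charge → smaller ion, so Tl⁺ > Tl³⁺.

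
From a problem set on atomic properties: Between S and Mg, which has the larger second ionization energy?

After 1 electron has been removed, what remains? S⁺ still has 5 valence electrons; Mg⁺ still has 1 valence electron.
All are still removing valence electrons, so compare the +1 ions as you would atoms: IE_2 generally rises across a period (higher Z_eff) and falls down a group (larger shell), subject to the usual subshell exceptions.
Valence configurations: S⁺ [Ne]3s²3p³, Mg⁺ [Ne]3s¹.
Approximate IE_2 values (kJ/mol): S 2252, Mg 1451.
Putting it together, IE_2: Mg < S.

S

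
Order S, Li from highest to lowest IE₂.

IE_2 is the cost of taking one more electron from the +1 cation: S⁺ still has 5 valence electrons; Li⁺ is the bare [He] core.
Core electrons are held far more tightly than valence electrons, so Li tops the IE_2 order.
The numbers (kJ/mol): S 2252, Li 7298.
Putting it together, IE_2: S < Li.

Li, S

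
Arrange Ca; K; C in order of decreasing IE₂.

K > C > Ca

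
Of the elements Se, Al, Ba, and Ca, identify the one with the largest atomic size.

Al is in period 3, group 13; Ca is in period 4, group 2; Se is in period 4, group 16; Ba is in period 6, group 2.
Atomic radius shrinks across a period as nuclear charge pulls the same shell inward, and grows down a group as new shells are added.
Here both period and group differ, so the two effects have to be weighed against each other.
Al > Se: period and group pull opposite ways; the across-period shift dominates (126 vs 116 pm).
Ca > Al: relative to Al, both the across-period and down-group shifts push Ca's atomic radius up.
Ba > Ca: Ba sits below Ca in group 2, so the down-group effect alone puts Ba larger.
Approximate values (pm): Al 126, Ca 171, Se 116, Ba 196.
The largest atomic size among these belongs to Ba.

Ba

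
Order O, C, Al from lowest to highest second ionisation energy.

After 1 electron has been removed, what remains? O⁺ still has 5 valence electrons; C⁺ still has 3 valence electrons; Al⁺ still has 2 valence electrons.
All are still removing valence electrons, so compare the +1 ions as you would atoms: IE_2 generally rises across a period (higher Z_eff) and falls down a group (larger shell), subject to the usual subshell exceptions.
Valence configurations: O⁺ [He]2s²2p³, C⁺ [He]2s²2p¹, Al⁺ [Ne]3s².
Tabulated IE_2 (kJ/mol): O 3388, C 2353, Al 1817.
Hence IE_2: Al < C < O.

Al < C < O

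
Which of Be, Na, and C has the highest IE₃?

Be

The third ionization energy removes an electron from the +2 ion. For each element: Be²⁺ is the bare [He] core; Na²⁺ is already 1 electron into the core; C²⁺ still has 2 valence electrons.
Pulling an electron out of a noble-gas core costs far more than removing a remaining valence electron, so Na and Be sit at the high end of IE_3.
Approximate IE_3 values (kJ/mol): Be 14849, Na 6910, C 4620.
So the third ionization energies run C < Na < Be.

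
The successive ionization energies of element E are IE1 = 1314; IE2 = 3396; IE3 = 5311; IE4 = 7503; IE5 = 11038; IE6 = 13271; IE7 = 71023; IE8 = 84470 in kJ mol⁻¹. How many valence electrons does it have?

6

Look for the largest jump between consecutive ionization energies: IE7/IE6 ≈ 5.4, far larger than any earlier ratio.
That jump marks the point where a core electron is being removed. So the atom has 6 valence electrons.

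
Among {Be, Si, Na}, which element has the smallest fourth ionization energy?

Si

IE_4 is the cost of taking one more electron from the +3 cation: Be³⁺ is already 1 electron into the core; Si³⁺ still has 1 valence electron; Na³⁺ is already 2 electrons into the core.
Breaking into a closed-shell core is much more expensive than removing a leftover valence electron — Na and Be have the largest IE_4 here.
Tabulated IE_4 (kJ/mol): Be 21007, Si 4356, Na 9543.
So the fourth ionization energies run Si < Na < Be.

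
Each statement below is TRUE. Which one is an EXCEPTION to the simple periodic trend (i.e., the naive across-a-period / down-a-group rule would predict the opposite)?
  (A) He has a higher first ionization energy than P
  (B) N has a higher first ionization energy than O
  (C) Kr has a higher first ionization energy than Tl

The general trend: first ionization energy increases across a period and decreases down a group.
(A) He (period 1, group 18) vs P (period 3, group 15): the stated order agrees with the simple trend.
(B) N (period 2, group 15) vs O (period 2, group 16): the stated order contradicts the simple trend.
(C) Kr (period 4, group 18) vs Tl (period 6, group 13): the stated order agrees with the simple trend.
The exception is (B): pairing an electron in O's 2p⁴ costs repulsion energy, so O ionizes more easily than half-filled N (2p³).

(B)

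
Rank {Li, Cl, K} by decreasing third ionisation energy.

Consider each +2 ion: Li²⁺ is already 1 electron into the core; Cl²⁺ still has 5 valence electrons; K²⁺ is already 1 electron into the core.
Core electrons are held far more tightly than valence electrons, so K and Li top the IE_3 order.
Tabulated IE_3 (kJ/mol): Li 11815, Cl 3822, K 4420.
Hence IE_3: Cl < K < Li.

Li, K, Cl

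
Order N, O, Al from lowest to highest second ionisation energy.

Al < N < O

Consider each +1 ion: N⁺ still has 4 valence electrons; O⁺ still has 5 valence electrons; Al⁺ still has 2 valence electrons.
All are still removing valence electrons, so compare the +1 ions as you would atoms: IE_2 generally rises across a period (higher Z_eff) and falls down a group (larger shell), subject to the usual subshell exceptions.
Valence configurations: N⁺ [He]2s²2p², O⁺ [He]2s²2p³, Al⁺ [Ne]3s².
The numbers (kJ/mol): N 2856, O 3388, Al 1817.
Hence IE_2: Al < N < O.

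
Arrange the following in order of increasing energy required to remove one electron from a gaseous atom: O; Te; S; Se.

Te < Se < S < O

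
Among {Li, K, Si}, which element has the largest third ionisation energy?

Consider each +2 ion: Li²⁺ is already 1 electron into the core; K²⁺ is already 1 electron into the core; Si²⁺ still has 2 valence electrons.
Core electrons are held far more tightly than valence electrons, so K and Li top the IE_3 order.
Tabulated IE_3 (kJ/mol): Li 11815, K 4420, Si 3232.
Putting it together, IE_3: Si < K < Li.

Li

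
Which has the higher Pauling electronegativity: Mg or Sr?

Atoms toward the upper right of the periodic table pull bonding electrons most strongly.
All are in group 2, so electronegativity increases up the group.
So Mg has the higher Pauling electronegativity (Mg > Sr).

Mg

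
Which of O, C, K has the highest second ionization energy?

O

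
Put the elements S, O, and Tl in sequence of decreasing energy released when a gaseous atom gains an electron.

S > O > Tl

O is in period 2, group 16; S is in period 3, group 16; Tl is in period 6, group 13.
EA tends to increase across a period and decrease down a group, though the pattern is less regular than for IE or radius.
These span different periods and groups, so the two trends combine.
O > Tl: relative to Tl, both the across-period and down-group shifts push O's electron affinity up.
S > O: this pair runs against the simple trend — see the exception note.
Note the exception: S has a higher electron affinity than O, contrary to the simple trend — the compact 2p subshell of O repels the added electron more than S's larger 3p does.
For reference (kJ/mol): O 141, S 200, Tl 19.
So from highest to lowest: S > O > Tl.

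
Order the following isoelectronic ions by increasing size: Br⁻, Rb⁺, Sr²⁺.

Sr²⁺ < Rb⁺ < Br⁻

All of these have 36 electrons, so size is governed by nuclear charge alone: the more protons, the stronger the pull on the same electron cloud, and the smaller the ion.
Nuclear charges: Sr²⁺ (Z=38), Rb⁺ (Z=37), Br⁻ (Z=35).
Smallest to largest: Sr²⁺ < Rb⁺ < Br⁻.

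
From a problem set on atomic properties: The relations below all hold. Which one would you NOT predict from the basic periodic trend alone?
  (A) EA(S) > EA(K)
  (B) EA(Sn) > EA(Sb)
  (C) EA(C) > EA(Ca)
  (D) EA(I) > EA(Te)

(B)

The general trend: electron affinity increases across a period and decreases down a group.
(A) S (period 3, group 16) vs K (period 4, group 1): the stated order agrees with the simple trend.
(B) Sn (period 5, group 14) vs Sb (period 5, group 15): the stated order contradicts the simple trend.
(C) C (period 2, group 14) vs Ca (period 4, group 2): the stated order agrees with the simple trend.
(D) I (period 5, group 17) vs Te (period 5, group 16): the stated order agrees with the simple trend.
The exception is (B): adding an electron to Sb's half-filled 5p³ is unfavourable, so Sn has the more exothermic EA.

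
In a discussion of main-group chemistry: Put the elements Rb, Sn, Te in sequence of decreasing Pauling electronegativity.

Atoms toward the upper right of the periodic table pull bonding electrons most strongly.
All lie in period 5, so electronegativity increases left to right.
So from highest to lowest: Te > Sn > Rb.

Te > Sn > Rb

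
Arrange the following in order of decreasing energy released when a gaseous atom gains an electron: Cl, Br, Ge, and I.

Cl > Br > I > Ge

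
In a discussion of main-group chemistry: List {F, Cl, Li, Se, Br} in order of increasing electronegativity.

Li < Se < Br < Cl < F

Li is in period 2, group 1; F is in period 2, group 17; Cl is in period 3, group 17; Se is in period 4, group 16; Br is in period 4, group 17.
Smaller atoms with higher effective nuclear charge are more electronegative.
Neither a single period nor a single group — weigh both effects.
Se > Li: the two effects oppose for this pair; the across-period effect wins (2.55 vs 0.98).
Br > Se: Br lies to the right of Se in period 4, so the across-period effect alone puts Br higher.
Cl > Br: Cl sits above Br in group 17, so the down-group effect alone puts Cl higher.
F > Cl: F sits above Cl in group 17, so the down-group effect alone puts F higher.
For reference (Pauling): Li 0.98, F 3.98, Cl 3.16, Se 2.55, Br 2.96.
So from lowest to highest: Li < Se < Br < Cl < F.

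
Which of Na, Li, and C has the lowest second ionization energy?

Consider each +1 ion: Na⁺ is the bare [Ne] core; Li⁺ is the bare [He] core; C⁺ still has 3 valence electrons.
Core electrons are held far more tightly than valence electrons, so Na and Li top the IE_2 order.
Tabulated IE_2 (kJ/mol): Na 4562, Li 7298, C 2353.
So the second ionization energies run C < Na < Li.

C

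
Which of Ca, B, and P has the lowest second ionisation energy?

Ca

Consider each +1 ion: Ca⁺ still has 1 valence electron; B⁺ still has 2 valence electrons; P⁺ still has 4 valence electrons.
All are still removing valence electrons, so compare the +1 ions as you would atoms: IE_2 generally rises across a period (higher Z_eff) and falls down a group (larger shell), subject to the usual subshell exceptions.
Valence configurations: Ca⁺ [Ar]4s¹, B⁺ [He]2s², P⁺ [Ne]3s²3p².
Approximate IE_2 values (kJ/mol): Ca 1145, B 2427, P 1907.
Overall IE_2 order: Ca < P < B.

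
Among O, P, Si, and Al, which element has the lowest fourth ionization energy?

After 3 electrons have been removed, what remains? O³⁺ still has 3 valence electrons; P³⁺ still has 2 valence electrons; Si³⁺ still has 1 valence electron; Al³⁺ is the bare [Ne] core.
Core electrons are held far more tightly than valence electrons, so Al tops the IE_4 order.
Valence configurations: O³⁺ [He]2s²2p¹, P³⁺ [Ne]3s², Si³⁺ [Ne]3s¹.
Approximate IE_4 values (kJ/mol): O 7469, P 4964, Si 4356, Al 11577.
Overall IE_4 order: Si < P < O < Al.

Si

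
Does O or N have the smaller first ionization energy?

N is in period 2, group 15; O is in period 2, group 16.
Across a period the outer electron is held more tightly (higher IE₁); down a group it sits in a higher shell, more shielded, and comes off more easily.
All lie in period 2; the across-period trend (first ionization energy increases left to right) applies, with the exception below.
Note the exception: N has a higher first ionization energy than O, contrary to the simple trend — pairing an electron in O's 2p⁴ costs repulsion energy, so O ionizes more easily than half-filled N (2p³).
Approximate values (kJ/mol): N 1402, O 1314.
So O has the smaller first ionization energy (O < N).

O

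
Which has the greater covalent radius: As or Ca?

Ca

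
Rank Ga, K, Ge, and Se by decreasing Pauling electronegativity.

K is in period 4, group 1; Ga is in period 4, group 13; Ge is in period 4, group 14; Se is in period 4, group 16.
EN rises left→right (higher Z_eff, smaller atoms) and falls top→bottom (larger, more shielded atoms).
All lie in period 4, so electronegativity increases left to right.
So from highest to lowest: Se > Ge > Ga > K.

Se > Ge > Ga > K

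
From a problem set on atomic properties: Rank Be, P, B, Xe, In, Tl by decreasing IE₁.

Be is in period 2, group 2; B is in period 2, group 13; P is in period 3, group 15; In is in period 5, group 13; Xe is in period 5, group 18; Tl is in period 6, group 13.
Removing the outermost electron gets harder across a period and easier down a group.
These span different periods and groups, so the two trends combine.
Tl > In: this pair runs against the simple trend — see the exception note.
B > Tl: they share group 13; the group trend gives B the larger value.
Be > B: this pair runs against the simple trend — see the exception note.
P > Be: period and group pull opposite ways; the across-period shift dominates (1012 vs 900 kJ/mol).
Xe > P: period and group pull opposite ways; the across-period shift dominates (1170 vs 1012 kJ/mol).
Note the exception: Tl has a higher first ionization energy than In, contrary to the simple trend — relativistic 6s stabilisation and poor 4f/5d shielding distort the trend for the heavy p-block elements.
Note the exception: Be has a higher first ionization energy than B, contrary to the simple trend — removing B's lone 2p electron is easier than breaking Be's filled 2s².
Approximate values (kJ/mol): Be 900, B 801, P 1012, In 558, Xe 1170, Tl 589.
So from highest to lowest: Xe > P > Be > B > Tl > In.

Xe > P > Be > B > Tl > In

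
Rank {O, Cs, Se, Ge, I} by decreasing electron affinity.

O is in period 2, group 16; Ge is in period 4, group 14; Se is in period 4, group 16; I is in period 5, group 17; Cs is in period 6, group 1.
Atoms with high Z_eff and room in the valence shell (especially the halogens) have the most exothermic electron affinities.
Neither a single period nor a single group — weigh both effects.
Ge > Cs: relative to Cs, both the across-period and down-group shifts push Ge's electron affinity up.
O > Ge: relative to Ge, both the across-period and down-group shifts push O's electron affinity up.
Se > O: this pair runs against the simple trend — see the exception note.
I > Se: the two effects oppose for this pair; the across-period effect wins (295 vs 195 kJ/mol).
Note the exception: Se has a higher electron affinity than O, contrary to the simple trend — O's compact 2p subshell gives strong electron–electron repulsion on the added electron.
Approximate values (kJ/mol): O 141, Ge 119, Se 195, I 295, Cs 46.
So from highest to lowest: I > Se > O > Ge > Cs.

I, Se, O, Ge, Cs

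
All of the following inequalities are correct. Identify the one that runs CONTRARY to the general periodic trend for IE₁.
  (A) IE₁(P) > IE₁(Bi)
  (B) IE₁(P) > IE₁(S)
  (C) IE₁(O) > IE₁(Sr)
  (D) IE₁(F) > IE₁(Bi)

(B)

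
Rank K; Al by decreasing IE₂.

IE_2 is the cost of taking one more electron from the +1 cation: K⁺ is the bare [Ar] core; Al⁺ still has 2 valence electrons.
Pulling an electron out of a noble-gas core costs far more than removing a remaining valence electron, so K sits at the high end of IE_2.
The numbers (kJ/mol): K 3052, Al 1817.
Overall IE_2 order: Al < K.

K, Al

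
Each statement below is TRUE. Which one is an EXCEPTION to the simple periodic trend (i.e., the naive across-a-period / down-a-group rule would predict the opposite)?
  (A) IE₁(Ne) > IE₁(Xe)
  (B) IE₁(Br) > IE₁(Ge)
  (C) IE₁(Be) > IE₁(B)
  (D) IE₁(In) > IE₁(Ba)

(C)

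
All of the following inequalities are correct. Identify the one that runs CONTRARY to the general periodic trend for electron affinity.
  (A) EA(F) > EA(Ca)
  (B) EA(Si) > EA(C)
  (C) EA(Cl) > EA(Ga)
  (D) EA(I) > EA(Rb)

(B)

The general trend: electron affinity increases across a period and decreases down a group.
(A) F (period 2, group 17) vs Ca (period 4, group 2): the stated order agrees with the simple trend.
(B) Si (period 3, group 14) vs C (period 2, group 14): the stated order contradicts the simple trend.
(C) Cl (period 3, group 17) vs Ga (period 4, group 13): the stated order agrees with the simple trend.
(D) I (period 5, group 17) vs Rb (period 5, group 1): the stated order agrees with the simple trend.
The exception is (B): Si's larger, more diffuse 3p orbitals accept an added electron slightly more readily than C's compact 2p.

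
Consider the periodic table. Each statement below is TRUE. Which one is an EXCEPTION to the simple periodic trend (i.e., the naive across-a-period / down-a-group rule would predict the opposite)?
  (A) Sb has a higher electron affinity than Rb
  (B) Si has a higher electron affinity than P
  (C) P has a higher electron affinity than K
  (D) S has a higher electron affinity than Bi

(B)

The general trend: electron affinity increases across a period and decreases down a group.
(A) Sb (period 5, group 15) vs Rb (period 5, group 1): the stated order agrees with the simple trend.
(B) Si (period 3, group 14) vs P (period 3, group 15): the stated order contradicts the simple trend.
(C) P (period 3, group 15) vs K (period 4, group 1): the stated order agrees with the simple trend.
(D) S (period 3, group 16) vs Bi (period 6, group 15): the stated order agrees with the simple trend.
The exception is (B): adding an electron to P's half-filled 3p³ is unfavourable, so Si (3p²) has the more exothermic EA.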